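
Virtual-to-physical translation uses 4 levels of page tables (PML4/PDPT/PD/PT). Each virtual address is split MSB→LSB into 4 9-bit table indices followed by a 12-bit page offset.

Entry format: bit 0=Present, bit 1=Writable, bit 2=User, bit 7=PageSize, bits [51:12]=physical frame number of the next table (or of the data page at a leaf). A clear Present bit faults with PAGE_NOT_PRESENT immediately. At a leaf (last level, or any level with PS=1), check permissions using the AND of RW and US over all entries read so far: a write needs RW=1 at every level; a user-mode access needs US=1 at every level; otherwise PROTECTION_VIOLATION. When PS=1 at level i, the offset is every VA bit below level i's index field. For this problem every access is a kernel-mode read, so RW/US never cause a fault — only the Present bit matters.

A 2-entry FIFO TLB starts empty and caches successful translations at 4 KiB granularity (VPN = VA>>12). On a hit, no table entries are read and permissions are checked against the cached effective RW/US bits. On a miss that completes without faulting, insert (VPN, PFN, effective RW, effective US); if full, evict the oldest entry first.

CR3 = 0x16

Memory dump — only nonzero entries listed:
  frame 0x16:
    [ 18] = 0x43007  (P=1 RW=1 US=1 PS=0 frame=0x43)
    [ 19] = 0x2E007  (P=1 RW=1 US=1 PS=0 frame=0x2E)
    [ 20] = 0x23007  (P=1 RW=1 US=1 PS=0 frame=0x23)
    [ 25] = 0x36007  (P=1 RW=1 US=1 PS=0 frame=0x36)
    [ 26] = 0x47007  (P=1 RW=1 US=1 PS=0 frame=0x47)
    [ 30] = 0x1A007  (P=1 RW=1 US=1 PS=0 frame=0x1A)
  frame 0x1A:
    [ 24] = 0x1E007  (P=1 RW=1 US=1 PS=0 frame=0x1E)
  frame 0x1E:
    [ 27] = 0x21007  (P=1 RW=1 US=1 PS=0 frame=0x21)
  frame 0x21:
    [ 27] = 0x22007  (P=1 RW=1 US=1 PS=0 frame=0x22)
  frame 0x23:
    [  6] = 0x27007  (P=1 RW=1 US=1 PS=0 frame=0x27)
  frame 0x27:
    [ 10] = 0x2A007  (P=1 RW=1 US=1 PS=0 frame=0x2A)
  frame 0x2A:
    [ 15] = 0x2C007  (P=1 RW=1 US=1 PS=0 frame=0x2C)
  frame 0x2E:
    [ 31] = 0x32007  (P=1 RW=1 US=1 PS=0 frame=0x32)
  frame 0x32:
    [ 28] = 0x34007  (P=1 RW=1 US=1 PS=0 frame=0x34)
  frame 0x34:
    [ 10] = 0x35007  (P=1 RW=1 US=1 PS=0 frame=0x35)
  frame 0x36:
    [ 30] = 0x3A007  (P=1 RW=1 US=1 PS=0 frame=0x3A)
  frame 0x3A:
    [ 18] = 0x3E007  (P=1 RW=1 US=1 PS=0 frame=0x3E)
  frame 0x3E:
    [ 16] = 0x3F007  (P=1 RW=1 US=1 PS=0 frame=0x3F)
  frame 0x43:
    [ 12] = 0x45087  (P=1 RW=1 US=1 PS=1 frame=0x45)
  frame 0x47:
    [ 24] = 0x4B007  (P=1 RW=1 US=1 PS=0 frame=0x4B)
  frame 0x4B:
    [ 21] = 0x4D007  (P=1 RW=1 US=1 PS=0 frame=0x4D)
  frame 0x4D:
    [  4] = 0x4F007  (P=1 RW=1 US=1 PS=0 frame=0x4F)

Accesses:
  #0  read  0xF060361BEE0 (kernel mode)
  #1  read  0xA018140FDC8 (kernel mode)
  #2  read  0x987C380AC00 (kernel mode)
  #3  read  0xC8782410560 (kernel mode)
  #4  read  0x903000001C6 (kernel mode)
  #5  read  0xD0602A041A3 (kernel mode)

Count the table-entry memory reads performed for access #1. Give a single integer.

Walk each access:
#0 VA=0xF060361BEE0 (r,kernel):
  lvl0: tbl 0x16, slot 30 ⇒ 0x1A007 (P1/RW1/US1/PS0)
  lvl1: tbl 0x1A, slot 24 ⇒ 0x1E007 (P1/RW1/US1/PS0)
  lvl2: tbl 0x1E, slot 27 ⇒ 0x21007 (P1/RW1/US1/PS0)
  lvl3: tbl 0x21, slot 27 ⇒ 0x22007 (P1/RW1/US1/PS0)
  → PA=0x22EE0  (4 entries read)
#1 VA=0xA018140FDC8 (r,kernel):
  lvl0: tbl 0x16, slot 20 ⇒ 0x23007 (P1/RW1/US1/PS0)
  lvl1: tbl 0x23, slot 6 ⇒ 0x27007 (P1/RW1/US1/PS0)
  lvl2: tbl 0x27, slot 10 ⇒ 0x2A007 (P1/RW1/US1/PS0)
  lvl3: tbl 0x2A, slot 15 ⇒ 0x2C007 (P1/RW1/US1/PS0)
  → PA=0x2CDC8  (4 entries read)
#2 VA=0x987C380AC00 (r,kernel):
  lvl0: tbl 0x16, slot 19 ⇒ 0x2E007 (P1/RW1/US1/PS0)
  lvl1: tbl 0x2E, slot 31 ⇒ 0x32007 (P1/RW1/US1/PS0)
  lvl2: tbl 0x32, slot 28 ⇒ 0x34007 (P1/RW1/US1/PS0)
  lvl3: tbl 0x34, slot 10 ⇒ 0x35007 (P1/RW1/US1/PS0)
  → PA=0x35C00  (4 entries read)
#3 VA=0xC8782410560 (r,kernel):
  lvl0: tbl 0x16, slot 25 ⇒ 0x36007 (P1/RW1/US1/PS0)
  lvl1: tbl 0x36, slot 30 ⇒ 0x3A007 (P1/RW1/US1/PS0)
  lvl2: tbl 0x3A, slot 18 ⇒ 0x3E007 (P1/RW1/US1/PS0)
  lvl3: tbl 0x3E, slot 16 ⇒ 0x3F007 (P1/RW1/US1/PS0)
  → PA=0x3F560  (4 entries read)
#4 VA=0x903000001C6 (r,kernel):
  lvl0: tbl 0x16, slot 18 ⇒ 0x43007 (P1/RW1/US1/PS0)
  lvl1: tbl 0x43, slot 12 ⇒ 0x45087 (P1/RW1/US1/PS1)
  → PA=0x451C6 (huge @L1)  (2 entries read)
#5 VA=0xD0602A041A3 (r,kernel):
  lvl0: tbl 0x16, slot 26 ⇒ 0x47007 (P1/RW1/US1/PS0)
  lvl1: tbl 0x47, slot 24 ⇒ 0x4B007 (P1/RW1/US1/PS0)
  lvl2: tbl 0x4B, slot 21 ⇒ 0x4D007 (P1/RW1/US1/PS0)
  lvl3: tbl 0x4D, slot 4 ⇒ 0x4F007 (P1/RW1/US1/PS0)
  → PA=0x4F1A3  (4 entries read)

Entries read for #1: 4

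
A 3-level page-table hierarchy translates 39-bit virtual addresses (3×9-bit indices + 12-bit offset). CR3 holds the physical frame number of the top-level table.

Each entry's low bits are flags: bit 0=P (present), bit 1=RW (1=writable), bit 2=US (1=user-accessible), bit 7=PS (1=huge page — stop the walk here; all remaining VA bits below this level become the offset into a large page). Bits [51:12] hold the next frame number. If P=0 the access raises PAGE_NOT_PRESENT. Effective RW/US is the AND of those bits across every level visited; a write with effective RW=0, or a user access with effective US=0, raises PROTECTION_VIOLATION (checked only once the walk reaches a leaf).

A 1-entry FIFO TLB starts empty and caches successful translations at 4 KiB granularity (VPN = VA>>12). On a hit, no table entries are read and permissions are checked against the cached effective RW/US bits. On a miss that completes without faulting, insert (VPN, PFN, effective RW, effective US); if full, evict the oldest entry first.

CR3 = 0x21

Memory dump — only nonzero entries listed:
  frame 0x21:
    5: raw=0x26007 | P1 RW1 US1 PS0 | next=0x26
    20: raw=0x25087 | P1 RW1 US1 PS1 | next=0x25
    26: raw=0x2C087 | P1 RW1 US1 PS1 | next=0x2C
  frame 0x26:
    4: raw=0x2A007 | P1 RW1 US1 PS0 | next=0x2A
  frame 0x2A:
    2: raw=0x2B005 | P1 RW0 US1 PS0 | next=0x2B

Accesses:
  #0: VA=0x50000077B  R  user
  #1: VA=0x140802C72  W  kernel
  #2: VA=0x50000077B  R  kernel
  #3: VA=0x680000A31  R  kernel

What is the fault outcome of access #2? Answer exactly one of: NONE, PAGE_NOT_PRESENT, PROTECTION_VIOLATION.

Per-access translation:
#0 VA=0x50000077B (r,user):
  L0: frame=0x21 idx=20 entry=0x25087 [P=1 RW=1 US=1 PS=1]
  ✓ 0x2577B (huge @L0)  — 1 lookups
#1 VA=0x140802C72 (w,kernel):
  L0: frame=0x21 idx=5 entry=0x26007 [P=1 RW=1 US=1 PS=0]
  L1: frame=0x26 idx=4 entry=0x2A007 [P=1 RW=1 US=1 PS=0]
  L2: frame=0x2A idx=2 entry=0x2B005 [P=1 RW=0 US=1 PS=0]
  ✗ PROTECTION_VIOLATION  [3 reads]
#2 VA=0x50000077B (r,kernel):
  TLB hit vpn=0x500000 → PA=0x2577B
#3 VA=0x680000A31 (r,kernel):
  L0: frame=0x21 idx=26 entry=0x2C087 [P=1 RW=1 US=1 PS=1]
  ✓ 0x2CA31 (huge @L0)  — 1 lookups

Access #2 fault: NONE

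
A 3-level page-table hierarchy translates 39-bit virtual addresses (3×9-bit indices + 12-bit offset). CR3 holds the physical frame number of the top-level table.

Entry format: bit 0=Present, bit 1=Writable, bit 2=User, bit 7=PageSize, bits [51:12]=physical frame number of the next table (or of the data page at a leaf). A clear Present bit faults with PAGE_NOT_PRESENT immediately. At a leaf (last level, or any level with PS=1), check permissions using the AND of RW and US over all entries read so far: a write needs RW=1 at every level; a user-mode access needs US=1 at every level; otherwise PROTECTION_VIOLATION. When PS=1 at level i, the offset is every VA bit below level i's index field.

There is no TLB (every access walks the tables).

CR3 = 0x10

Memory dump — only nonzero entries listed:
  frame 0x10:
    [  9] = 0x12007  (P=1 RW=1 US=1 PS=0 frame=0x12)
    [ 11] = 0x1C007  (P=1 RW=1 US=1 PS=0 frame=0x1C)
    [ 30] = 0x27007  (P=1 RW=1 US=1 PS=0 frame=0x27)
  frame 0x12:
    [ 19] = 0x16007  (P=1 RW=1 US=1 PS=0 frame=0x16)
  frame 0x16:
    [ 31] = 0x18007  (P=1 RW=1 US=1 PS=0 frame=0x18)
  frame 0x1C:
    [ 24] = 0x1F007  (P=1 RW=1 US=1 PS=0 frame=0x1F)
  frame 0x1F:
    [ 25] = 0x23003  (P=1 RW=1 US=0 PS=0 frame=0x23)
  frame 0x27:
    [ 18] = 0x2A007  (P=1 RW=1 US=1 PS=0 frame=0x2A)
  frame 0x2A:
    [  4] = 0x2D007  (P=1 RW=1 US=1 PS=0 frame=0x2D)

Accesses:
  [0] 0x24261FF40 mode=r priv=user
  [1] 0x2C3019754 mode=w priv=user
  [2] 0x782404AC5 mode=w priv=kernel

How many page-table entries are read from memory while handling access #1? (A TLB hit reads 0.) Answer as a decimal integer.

Trace:
#0 VA=0x24261FF40 (r,user):
  L0 @0x10[9] → 0x12007  P=1,RW=1,US=1,PS=0
  L1 @0x12[19] → 0x16007  P=1,RW=1,US=1,PS=0
  L2 @0x16[31] → 0x18007  P=1,RW=1,US=1,PS=0
  ⇒ phys 0x18F40  [3 reads]
#1 VA=0x2C3019754 (w,user):
  L0 @0x10[11] → 0x1C007  P=1,RW=1,US=1,PS=0
  L1 @0x1C[24] → 0x1F007  P=1,RW=1,US=1,PS=0
  L2 @0x1F[25] → 0x23003  P=1,RW=1,US=0,PS=0
  ✗ PROTECTION_VIOLATION  [3 reads]
#2 VA=0x782404AC5 (w,kernel):
  L0 @0x10[30] → 0x27007  P=1,RW=1,US=1,PS=0
  L1 @0x27[18] → 0x2A007  P=1,RW=1,US=1,PS=0
  L2 @0x2A[4] → 0x2D007  P=1,RW=1,US=1,PS=0
  ⇒ phys 0x2DAC5  [3 reads]

Entries read for #1: 3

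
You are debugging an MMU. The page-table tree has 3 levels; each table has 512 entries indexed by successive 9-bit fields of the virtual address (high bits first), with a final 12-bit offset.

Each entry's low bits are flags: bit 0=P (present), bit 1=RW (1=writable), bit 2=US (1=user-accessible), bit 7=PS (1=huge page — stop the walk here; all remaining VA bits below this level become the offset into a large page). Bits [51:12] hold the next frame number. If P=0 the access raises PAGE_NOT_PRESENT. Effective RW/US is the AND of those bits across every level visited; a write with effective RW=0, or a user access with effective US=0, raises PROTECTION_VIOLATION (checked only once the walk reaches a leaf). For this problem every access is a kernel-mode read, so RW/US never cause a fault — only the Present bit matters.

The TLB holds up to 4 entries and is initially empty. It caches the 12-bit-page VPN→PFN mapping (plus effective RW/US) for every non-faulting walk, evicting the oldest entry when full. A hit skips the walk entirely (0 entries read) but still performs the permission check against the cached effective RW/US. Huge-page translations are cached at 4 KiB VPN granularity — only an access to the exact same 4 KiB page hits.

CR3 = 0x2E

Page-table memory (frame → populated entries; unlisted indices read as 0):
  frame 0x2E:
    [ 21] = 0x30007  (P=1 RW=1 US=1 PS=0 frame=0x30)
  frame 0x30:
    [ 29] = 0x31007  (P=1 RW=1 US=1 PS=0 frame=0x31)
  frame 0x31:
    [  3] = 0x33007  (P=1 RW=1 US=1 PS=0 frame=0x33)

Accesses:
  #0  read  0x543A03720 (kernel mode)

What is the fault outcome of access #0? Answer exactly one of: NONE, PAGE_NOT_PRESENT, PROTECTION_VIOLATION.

Walk each access:
#0 VA=0x543A03720 (r,kernel):
  L0: frame=0x2E idx=21 entry=0x30007 [P=1 RW=1 US=1 PS=0]
  L1: frame=0x30 idx=29 entry=0x31007 [P=1 RW=1 US=1 PS=0]
  L2: frame=0x31 idx=3 entry=0x33007 [P=1 RW=1 US=1 PS=0]
  ⇒ phys 0x33720  [3 reads]

Access #0 fault: NONE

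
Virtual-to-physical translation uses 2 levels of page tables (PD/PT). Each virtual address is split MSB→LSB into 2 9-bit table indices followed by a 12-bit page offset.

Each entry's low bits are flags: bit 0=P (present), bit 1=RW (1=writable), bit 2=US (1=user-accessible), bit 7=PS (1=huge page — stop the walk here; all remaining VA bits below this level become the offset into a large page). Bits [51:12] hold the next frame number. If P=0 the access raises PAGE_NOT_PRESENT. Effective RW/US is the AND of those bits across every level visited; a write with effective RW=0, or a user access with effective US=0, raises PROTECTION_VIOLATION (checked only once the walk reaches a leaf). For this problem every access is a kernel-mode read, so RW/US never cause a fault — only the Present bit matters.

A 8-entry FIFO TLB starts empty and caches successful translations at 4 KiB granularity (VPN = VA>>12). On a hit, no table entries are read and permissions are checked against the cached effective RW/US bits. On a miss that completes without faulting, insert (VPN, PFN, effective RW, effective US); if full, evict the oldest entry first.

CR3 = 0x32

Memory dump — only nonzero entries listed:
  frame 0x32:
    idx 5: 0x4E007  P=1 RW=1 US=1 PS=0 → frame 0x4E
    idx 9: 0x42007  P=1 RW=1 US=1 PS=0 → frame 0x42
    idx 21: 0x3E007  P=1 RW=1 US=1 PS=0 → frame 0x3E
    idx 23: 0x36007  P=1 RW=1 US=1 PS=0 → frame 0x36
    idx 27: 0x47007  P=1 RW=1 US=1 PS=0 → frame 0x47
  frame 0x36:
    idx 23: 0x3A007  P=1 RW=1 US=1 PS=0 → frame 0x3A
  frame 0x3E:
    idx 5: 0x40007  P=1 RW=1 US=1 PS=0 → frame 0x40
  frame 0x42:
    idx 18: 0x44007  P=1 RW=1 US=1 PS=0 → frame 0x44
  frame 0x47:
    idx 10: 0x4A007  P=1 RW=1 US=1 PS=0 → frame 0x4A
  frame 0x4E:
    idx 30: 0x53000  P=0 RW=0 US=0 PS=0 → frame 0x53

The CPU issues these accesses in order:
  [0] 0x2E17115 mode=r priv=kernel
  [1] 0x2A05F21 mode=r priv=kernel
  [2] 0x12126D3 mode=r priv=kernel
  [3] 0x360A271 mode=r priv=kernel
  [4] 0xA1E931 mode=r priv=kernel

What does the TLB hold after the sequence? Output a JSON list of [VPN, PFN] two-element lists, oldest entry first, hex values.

Per-access translation:
#0 VA=0x2E17115 (r,kernel):
  L0 @0x32[23] → 0x36007  P=1,RW=1,US=1,PS=0
  L1 @0x36[23] → 0x3A007  P=1,RW=1,US=1,PS=0
  ✓ 0x3A115  — 2 lookups
#1 VA=0x2A05F21 (r,kernel):
  L0 @0x32[21] → 0x3E007  P=1,RW=1,US=1,PS=0
  L1 @0x3E[5] → 0x40007  P=1,RW=1,US=1,PS=0
  ✓ 0x40F21  — 2 lookups
#2 VA=0x12126D3 (r,kernel):
  L0 @0x32[9] → 0x42007  P=1,RW=1,US=1,PS=0
  L1 @0x42[18] → 0x44007  P=1,RW=1,US=1,PS=0
  ✓ 0x446D3  — 2 lookups
#3 VA=0x360A271 (r,kernel):
  L0 @0x32[27] → 0x47007  P=1,RW=1,US=1,PS=0
  L1 @0x47[10] → 0x4A007  P=1,RW=1,US=1,PS=0
  ✓ 0x4A271  — 2 lookups
#4 VA=0xA1E931 (r,kernel):
  L0 @0x32[5] → 0x4E007  P=1,RW=1,US=1,PS=0
  L1 @0x4E[30] → 0x53000  P=0,RW=0,US=0,PS=0
  ✗ PAGE_NOT_PRESENT  [2 reads]

TLB: [["0x2E17", "0x3A"], ["0x2A05", "0x40"], ["0x1212", "0x44"], ["0x360A", "0x4A"]]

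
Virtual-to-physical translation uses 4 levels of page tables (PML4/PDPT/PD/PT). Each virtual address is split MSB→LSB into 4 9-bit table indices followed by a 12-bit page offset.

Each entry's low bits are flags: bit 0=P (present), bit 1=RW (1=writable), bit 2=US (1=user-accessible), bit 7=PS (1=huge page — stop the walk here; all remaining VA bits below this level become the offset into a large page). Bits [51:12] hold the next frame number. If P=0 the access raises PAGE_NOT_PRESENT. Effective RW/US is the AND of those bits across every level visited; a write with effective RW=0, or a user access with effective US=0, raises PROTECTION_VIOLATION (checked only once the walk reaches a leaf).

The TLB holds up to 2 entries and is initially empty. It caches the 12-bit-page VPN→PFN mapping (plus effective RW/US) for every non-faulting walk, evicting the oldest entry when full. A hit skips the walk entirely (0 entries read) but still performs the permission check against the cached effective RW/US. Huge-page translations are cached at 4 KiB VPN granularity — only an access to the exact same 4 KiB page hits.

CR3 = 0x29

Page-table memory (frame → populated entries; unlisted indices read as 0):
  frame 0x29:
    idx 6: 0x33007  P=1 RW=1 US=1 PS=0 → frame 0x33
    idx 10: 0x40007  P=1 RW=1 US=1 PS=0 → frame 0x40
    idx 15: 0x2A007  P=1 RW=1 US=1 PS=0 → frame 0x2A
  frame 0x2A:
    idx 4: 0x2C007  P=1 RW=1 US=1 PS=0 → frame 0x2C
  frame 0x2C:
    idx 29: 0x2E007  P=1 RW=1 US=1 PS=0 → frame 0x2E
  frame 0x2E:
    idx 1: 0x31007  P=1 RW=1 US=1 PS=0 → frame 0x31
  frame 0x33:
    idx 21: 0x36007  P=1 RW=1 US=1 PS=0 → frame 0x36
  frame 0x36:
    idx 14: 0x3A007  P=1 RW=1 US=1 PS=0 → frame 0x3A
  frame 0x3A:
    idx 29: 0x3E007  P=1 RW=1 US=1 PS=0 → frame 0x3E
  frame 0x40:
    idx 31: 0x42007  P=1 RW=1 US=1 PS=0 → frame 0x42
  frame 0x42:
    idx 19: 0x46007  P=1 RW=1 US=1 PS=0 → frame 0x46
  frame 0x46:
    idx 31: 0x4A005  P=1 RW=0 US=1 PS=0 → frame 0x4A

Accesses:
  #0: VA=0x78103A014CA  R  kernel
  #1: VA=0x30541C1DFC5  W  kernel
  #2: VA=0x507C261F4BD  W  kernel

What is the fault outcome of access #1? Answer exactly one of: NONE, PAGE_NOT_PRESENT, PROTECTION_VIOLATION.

Per-access translation:
#0 VA=0x78103A014CA (r,kernel):
  L0: frame=0x29 idx=15 entry=0x2A007 [P=1 RW=1 US=1 PS=0]
  L1: frame=0x2A idx=4 entry=0x2C007 [P=1 RW=1 US=1 PS=0]
  L2: frame=0x2C idx=29 entry=0x2E007 [P=1 RW=1 US=1 PS=0]
  L3: frame=0x2E idx=1 entry=0x31007 [P=1 RW=1 US=1 PS=0]
  ✓ 0x314CA  — 4 lookups
#1 VA=0x30541C1DFC5 (w,kernel):
  L0: frame=0x29 idx=6 entry=0x33007 [P=1 RW=1 US=1 PS=0]
  L1: frame=0x33 idx=21 entry=0x36007 [P=1 RW=1 US=1 PS=0]
  L2: frame=0x36 idx=14 entry=0x3A007 [P=1 RW=1 US=1 PS=0]
  L3: frame=0x3A idx=29 entry=0x3E007 [P=1 RW=1 US=1 PS=0]
  ✓ 0x3EFC5  — 4 lookups
#2 VA=0x507C261F4BD (w,kernel):
  L0: frame=0x29 idx=10 entry=0x40007 [P=1 RW=1 US=1 PS=0]
  L1: frame=0x40 idx=31 entry=0x42007 [P=1 RW=1 US=1 PS=0]
  L2: frame=0x42 idx=19 entry=0x46007 [P=1 RW=1 US=1 PS=0]
  L3: frame=0x46 idx=31 entry=0x4A005 [P=1 RW=0 US=1 PS=0]
  ✗ PROTECTION_VIOLATION  [4 reads]

Access #1 fault: NONE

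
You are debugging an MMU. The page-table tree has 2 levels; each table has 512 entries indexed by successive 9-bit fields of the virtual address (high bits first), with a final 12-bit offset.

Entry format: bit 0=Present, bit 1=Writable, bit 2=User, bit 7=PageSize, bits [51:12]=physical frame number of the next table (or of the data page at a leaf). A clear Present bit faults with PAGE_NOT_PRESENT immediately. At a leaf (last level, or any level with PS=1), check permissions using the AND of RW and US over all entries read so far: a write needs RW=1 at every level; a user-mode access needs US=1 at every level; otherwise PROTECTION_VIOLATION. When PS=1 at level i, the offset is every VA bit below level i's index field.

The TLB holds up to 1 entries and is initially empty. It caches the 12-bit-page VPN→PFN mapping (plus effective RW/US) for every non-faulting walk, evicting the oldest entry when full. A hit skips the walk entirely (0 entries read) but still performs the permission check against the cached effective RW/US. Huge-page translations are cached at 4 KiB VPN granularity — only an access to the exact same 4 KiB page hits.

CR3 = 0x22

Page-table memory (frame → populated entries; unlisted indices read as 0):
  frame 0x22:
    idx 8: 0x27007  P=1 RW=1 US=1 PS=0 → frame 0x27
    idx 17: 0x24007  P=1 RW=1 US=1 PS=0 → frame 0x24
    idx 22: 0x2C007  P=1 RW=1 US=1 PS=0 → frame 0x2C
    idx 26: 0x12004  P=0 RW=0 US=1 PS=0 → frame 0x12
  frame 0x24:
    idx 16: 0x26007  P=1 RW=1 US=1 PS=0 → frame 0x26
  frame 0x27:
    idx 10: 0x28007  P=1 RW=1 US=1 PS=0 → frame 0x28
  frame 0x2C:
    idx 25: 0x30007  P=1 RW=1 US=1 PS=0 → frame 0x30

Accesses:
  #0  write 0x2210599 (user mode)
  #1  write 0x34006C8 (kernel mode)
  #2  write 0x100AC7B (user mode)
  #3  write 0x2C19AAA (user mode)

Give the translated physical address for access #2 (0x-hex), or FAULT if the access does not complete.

Per-access translation:
#0 VA=0x2210599 (w,user):
  lvl0: tbl 0x22, slot 17 ⇒ 0x24007 (P1/RW1/US1/PS0)
  lvl1: tbl 0x24, slot 16 ⇒ 0x26007 (P1/RW1/US1/PS0)
  → PA=0x26599  (2 entries read)
#1 VA=0x34006C8 (w,kernel):
  lvl0: tbl 0x22, slot 26 ⇒ 0x12004 (P0/RW0/US1/PS0)
  ✗ PAGE_NOT_PRESENT  [1 reads]
#2 VA=0x100AC7B (w,user):
  lvl0: tbl 0x22, slot 8 ⇒ 0x27007 (P1/RW1/US1/PS0)
  lvl1: tbl 0x27, slot 10 ⇒ 0x28007 (P1/RW1/US1/PS0)
  → PA=0x28C7B  (2 entries read)
#3 VA=0x2C19AAA (w,user):
  lvl0: tbl 0x22, slot 22 ⇒ 0x2C007 (P1/RW1/US1/PS0)
  lvl1: tbl 0x2C, slot 25 ⇒ 0x30007 (P1/RW1/US1/PS0)
  → PA=0x30AAA  (2 entries read)

Access #2 PA: 0x28C7B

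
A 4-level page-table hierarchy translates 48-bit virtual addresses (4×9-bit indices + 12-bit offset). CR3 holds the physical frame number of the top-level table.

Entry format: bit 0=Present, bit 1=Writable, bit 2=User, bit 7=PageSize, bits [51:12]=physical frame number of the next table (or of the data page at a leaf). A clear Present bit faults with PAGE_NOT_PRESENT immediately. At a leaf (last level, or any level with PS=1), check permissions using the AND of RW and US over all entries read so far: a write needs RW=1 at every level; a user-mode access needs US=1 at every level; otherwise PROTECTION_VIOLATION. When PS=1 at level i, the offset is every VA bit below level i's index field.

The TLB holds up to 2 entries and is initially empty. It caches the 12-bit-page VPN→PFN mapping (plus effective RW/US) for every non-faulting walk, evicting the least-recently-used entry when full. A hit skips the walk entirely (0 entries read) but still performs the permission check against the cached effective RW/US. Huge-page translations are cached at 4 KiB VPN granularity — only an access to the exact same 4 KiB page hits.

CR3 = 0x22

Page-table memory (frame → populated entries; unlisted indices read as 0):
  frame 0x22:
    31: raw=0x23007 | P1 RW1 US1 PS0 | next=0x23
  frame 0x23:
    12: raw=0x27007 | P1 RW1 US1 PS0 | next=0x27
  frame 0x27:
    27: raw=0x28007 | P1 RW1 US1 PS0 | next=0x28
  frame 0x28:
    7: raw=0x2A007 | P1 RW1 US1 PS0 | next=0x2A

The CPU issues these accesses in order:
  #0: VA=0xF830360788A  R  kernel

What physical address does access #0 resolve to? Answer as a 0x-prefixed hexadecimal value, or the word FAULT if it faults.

Per-access translation:
#0 VA=0xF830360788A (r,kernel):
  L0 @0x22[31] → 0x23007  P=1,RW=1,US=1,PS=0
  L1 @0x23[12] → 0x27007  P=1,RW=1,US=1,PS=0
  L2 @0x27[27] → 0x28007  P=1,RW=1,US=1,PS=0
  L3 @0x28[7] → 0x2A007  P=1,RW=1,US=1,PS=0
  ✓ 0x2A88A  — 4 lookups

Access #0 PA: 0x2A88A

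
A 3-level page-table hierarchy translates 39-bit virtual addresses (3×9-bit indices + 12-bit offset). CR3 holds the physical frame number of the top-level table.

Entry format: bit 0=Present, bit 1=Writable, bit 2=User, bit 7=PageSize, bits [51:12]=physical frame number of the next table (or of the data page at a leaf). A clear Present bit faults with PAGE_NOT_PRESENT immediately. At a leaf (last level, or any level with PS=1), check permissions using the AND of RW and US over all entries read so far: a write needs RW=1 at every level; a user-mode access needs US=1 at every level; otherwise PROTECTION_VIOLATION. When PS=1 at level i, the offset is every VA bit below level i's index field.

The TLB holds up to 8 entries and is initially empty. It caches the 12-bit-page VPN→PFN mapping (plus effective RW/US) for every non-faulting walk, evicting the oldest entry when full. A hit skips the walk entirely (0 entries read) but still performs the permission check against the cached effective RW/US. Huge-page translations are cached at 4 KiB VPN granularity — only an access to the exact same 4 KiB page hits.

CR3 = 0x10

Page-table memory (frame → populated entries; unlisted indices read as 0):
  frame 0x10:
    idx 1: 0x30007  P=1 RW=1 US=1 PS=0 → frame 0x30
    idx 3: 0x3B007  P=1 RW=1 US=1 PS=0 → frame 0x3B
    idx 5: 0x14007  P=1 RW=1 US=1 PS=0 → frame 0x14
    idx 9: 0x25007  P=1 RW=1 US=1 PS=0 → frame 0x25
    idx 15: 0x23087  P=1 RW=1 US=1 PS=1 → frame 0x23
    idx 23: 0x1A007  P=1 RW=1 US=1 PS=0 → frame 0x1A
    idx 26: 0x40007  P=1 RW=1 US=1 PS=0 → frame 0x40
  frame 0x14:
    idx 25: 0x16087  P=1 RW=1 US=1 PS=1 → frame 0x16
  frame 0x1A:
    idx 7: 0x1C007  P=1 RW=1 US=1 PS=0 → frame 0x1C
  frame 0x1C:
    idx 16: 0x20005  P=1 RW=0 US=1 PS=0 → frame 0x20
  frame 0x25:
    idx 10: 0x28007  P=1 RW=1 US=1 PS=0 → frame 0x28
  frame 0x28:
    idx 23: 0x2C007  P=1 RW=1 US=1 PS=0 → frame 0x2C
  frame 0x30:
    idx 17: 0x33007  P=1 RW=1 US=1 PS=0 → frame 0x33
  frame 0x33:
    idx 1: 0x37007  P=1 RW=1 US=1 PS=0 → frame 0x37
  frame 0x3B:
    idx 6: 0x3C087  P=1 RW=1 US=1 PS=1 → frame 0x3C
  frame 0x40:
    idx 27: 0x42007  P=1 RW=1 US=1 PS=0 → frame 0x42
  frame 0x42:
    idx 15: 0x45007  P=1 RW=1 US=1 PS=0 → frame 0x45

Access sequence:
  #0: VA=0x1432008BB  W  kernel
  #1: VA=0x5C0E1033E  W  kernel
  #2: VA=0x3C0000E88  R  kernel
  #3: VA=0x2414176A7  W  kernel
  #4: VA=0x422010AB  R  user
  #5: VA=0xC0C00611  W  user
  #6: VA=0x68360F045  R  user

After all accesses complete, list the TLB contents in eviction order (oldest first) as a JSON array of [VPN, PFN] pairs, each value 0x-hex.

Per-access translation:
#0 VA=0x1432008BB (w,kernel):
  L0: frame=0x10 idx=5 entry=0x14007 [P=1 RW=1 US=1 PS=0]
  L1: frame=0x14 idx=25 entry=0x16087 [P=1 RW=1 US=1 PS=1]
  → PA=0x168BB (huge @L1)  (2 entries read)
#1 VA=0x5C0E1033E (w,kernel):
  L0: frame=0x10 idx=23 entry=0x1A007 [P=1 RW=1 US=1 PS=0]
  L1: frame=0x1A idx=7 entry=0x1C007 [P=1 RW=1 US=1 PS=0]
  L2: frame=0x1C idx=16 entry=0x20005 [P=1 RW=0 US=1 PS=0]
  ✗ PROTECTION_VIOLATION  [3 reads]
#2 VA=0x3C0000E88 (r,kernel):
  L0: frame=0x10 idx=15 entry=0x23087 [P=1 RW=1 US=1 PS=1]
  → PA=0x23E88 (huge @L0)  (1 entries read)
#3 VA=0x2414176A7 (w,kernel):
  L0: frame=0x10 idx=9 entry=0x25007 [P=1 RW=1 US=1 PS=0]
  L1: frame=0x25 idx=10 entry=0x28007 [P=1 RW=1 US=1 PS=0]
  L2: frame=0x28 idx=23 entry=0x2C007 [P=1 RW=1 US=1 PS=0]
  → PA=0x2C6A7  (3 entries read)
#4 VA=0x422010AB (r,user):
  L0: frame=0x10 idx=1 entry=0x30007 [P=1 RW=1 US=1 PS=0]
  L1: frame=0x30 idx=17 entry=0x33007 [P=1 RW=1 US=1 PS=0]
  L2: frame=0x33 idx=1 entry=0x37007 [P=1 RW=1 US=1 PS=0]
  → PA=0x370AB  (3 entries read)
#5 VA=0xC0C00611 (w,user):
  L0: frame=0x10 idx=3 entry=0x3B007 [P=1 RW=1 US=1 PS=0]
  L1: frame=0x3B idx=6 entry=0x3C087 [P=1 RW=1 US=1 PS=1]
  → PA=0x3C611 (huge @L1)  (2 entries read)
#6 VA=0x68360F045 (r,user):
  L0: frame=0x10 idx=26 entry=0x40007 [P=1 RW=1 US=1 PS=0]
  L1: frame=0x40 idx=27 entry=0x42007 [P=1 RW=1 US=1 PS=0]
  L2: frame=0x42 idx=15 entry=0x45007 [P=1 RW=1 US=1 PS=0]
  → PA=0x45045  (3 entries read)

TLB: [["0x143200", "0x16"], ["0x3C0000", "0x23"], ["0x241417", "0x2C"], ["0x42201", "0x37"], ["0xC0C00", "0x3C"], ["0x68360F", "0x45"]]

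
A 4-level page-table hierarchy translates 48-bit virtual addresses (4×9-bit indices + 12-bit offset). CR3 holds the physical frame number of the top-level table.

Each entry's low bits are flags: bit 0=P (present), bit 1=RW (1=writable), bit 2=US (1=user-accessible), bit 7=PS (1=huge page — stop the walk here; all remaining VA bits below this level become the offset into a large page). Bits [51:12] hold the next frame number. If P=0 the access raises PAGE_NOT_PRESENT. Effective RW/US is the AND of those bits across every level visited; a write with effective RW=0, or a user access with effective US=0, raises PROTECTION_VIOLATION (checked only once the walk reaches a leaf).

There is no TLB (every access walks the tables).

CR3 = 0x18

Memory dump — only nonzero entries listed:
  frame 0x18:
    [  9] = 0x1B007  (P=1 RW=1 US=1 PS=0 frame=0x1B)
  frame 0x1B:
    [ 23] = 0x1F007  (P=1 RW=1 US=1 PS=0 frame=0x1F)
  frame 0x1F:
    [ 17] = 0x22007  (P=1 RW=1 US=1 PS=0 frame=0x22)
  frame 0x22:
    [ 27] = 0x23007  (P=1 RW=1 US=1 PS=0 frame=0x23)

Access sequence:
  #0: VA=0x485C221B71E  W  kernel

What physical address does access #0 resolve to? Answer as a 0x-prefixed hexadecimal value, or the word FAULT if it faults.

Per-access translation:
#0 VA=0x485C221B71E (w,kernel):
  L0: frame=0x18 idx=9 entry=0x1B007 [P=1 RW=1 US=1 PS=0]
  L1: frame=0x1B idx=23 entry=0x1F007 [P=1 RW=1 US=1 PS=0]
  L2: frame=0x1F idx=17 entry=0x22007 [P=1 RW=1 US=1 PS=0]
  L3: frame=0x22 idx=27 entry=0x23007 [P=1 RW=1 US=1 PS=0]
  → PA=0x2371E  (4 entries read)

Access #0 PA: 0x2371E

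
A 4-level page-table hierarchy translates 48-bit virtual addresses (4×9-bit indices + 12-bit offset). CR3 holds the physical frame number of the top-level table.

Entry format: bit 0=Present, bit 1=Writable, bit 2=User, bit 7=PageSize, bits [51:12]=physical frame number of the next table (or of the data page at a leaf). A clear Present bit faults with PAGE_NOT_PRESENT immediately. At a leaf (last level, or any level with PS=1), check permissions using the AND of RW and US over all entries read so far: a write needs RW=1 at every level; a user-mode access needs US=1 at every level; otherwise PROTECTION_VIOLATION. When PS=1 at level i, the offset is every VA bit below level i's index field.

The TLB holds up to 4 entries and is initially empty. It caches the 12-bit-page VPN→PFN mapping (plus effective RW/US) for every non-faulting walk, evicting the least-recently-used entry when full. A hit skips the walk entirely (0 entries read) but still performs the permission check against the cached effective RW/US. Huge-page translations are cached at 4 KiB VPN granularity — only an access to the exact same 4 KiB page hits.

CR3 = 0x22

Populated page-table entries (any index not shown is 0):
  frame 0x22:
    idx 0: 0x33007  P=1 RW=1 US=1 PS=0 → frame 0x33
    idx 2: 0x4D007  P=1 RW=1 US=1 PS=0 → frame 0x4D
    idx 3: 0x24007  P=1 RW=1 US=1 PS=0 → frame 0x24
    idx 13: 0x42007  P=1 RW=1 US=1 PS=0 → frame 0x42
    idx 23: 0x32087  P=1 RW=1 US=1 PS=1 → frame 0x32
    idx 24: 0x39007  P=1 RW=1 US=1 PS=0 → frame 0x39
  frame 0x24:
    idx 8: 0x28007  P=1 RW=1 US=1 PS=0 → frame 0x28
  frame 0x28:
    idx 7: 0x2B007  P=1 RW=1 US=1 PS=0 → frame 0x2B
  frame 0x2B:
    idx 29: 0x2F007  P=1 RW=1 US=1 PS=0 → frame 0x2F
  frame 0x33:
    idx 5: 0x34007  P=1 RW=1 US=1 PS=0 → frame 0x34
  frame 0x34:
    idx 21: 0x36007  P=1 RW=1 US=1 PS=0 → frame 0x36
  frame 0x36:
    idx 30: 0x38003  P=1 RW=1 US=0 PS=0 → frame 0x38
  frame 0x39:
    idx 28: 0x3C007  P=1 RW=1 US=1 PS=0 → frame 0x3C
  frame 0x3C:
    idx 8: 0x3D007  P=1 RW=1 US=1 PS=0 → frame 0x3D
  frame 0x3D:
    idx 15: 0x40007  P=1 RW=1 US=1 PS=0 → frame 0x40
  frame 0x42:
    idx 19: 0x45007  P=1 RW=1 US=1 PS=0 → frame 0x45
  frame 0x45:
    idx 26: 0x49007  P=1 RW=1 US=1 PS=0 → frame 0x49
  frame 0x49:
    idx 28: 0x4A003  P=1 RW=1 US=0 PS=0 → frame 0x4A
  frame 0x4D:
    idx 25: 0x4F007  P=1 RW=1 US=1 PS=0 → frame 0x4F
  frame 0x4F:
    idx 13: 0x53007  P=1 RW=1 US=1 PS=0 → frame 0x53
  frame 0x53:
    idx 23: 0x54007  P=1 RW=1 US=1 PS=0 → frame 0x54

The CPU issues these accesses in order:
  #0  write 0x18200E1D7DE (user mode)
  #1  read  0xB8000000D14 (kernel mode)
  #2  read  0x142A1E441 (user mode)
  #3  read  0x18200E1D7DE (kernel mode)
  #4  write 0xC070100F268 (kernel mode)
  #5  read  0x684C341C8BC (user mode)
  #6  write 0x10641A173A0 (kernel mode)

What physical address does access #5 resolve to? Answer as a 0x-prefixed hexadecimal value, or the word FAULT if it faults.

Trace:
#0 VA=0x18200E1D7DE (w,user):
  [0] read 0x22 idx=3: raw=0x24007 flags P=1 W=1 U=1 S=0
  [1] read 0x24 idx=8: raw=0x28007 flags P=1 W=1 U=1 S=0
  [2] read 0x28 idx=7: raw=0x2B007 flags P=1 W=1 U=1 S=0
  [3] read 0x2B idx=29: raw=0x2F007 flags P=1 W=1 U=1 S=0
  ✓ 0x2F7DE  — 4 lookups
#1 VA=0xB8000000D14 (r,kernel):
  [0] read 0x22 idx=23: raw=0x32087 flags P=1 W=1 U=1 S=1
  ✓ 0x32D14 (huge @L0)  — 1 lookups
#2 VA=0x142A1E441 (r,user):
  [0] read 0x22 idx=0: raw=0x33007 flags P=1 W=1 U=1 S=0
  [1] read 0x33 idx=5: raw=0x34007 flags P=1 W=1 U=1 S=0
  [2] read 0x34 idx=21: raw=0x36007 flags P=1 W=1 U=1 S=0
  [3] read 0x36 idx=30: raw=0x38003 flags P=1 W=1 U=0 S=0
  ✗ PROTECTION_VIOLATION  [4 reads]
#3 VA=0x18200E1D7DE (r,kernel):
  TLB hit vpn=0x18200E1D → PA=0x2F7DE
#4 VA=0xC070100F268 (w,kernel):
  [0] read 0x22 idx=24: raw=0x39007 flags P=1 W=1 U=1 S=0
  [1] read 0x39 idx=28: raw=0x3C007 flags P=1 W=1 U=1 S=0
  [2] read 0x3C idx=8: raw=0x3D007 flags P=1 W=1 U=1 S=0
  [3] read 0x3D idx=15: raw=0x40007 flags P=1 W=1 U=1 S=0
  ✓ 0x40268  — 4 lookups
#5 VA=0x684C341C8BC (r,user):
  [0] read 0x22 idx=13: raw=0x42007 flags P=1 W=1 U=1 S=0
  [1] read 0x42 idx=19: raw=0x45007 flags P=1 W=1 U=1 S=0
  [2] read 0x45 idx=26: raw=0x49007 flags P=1 W=1 U=1 S=0
  [3] read 0x49 idx=28: raw=0x4A003 flags P=1 W=1 U=0 S=0
  ✗ PROTECTION_VIOLATION  [4 reads]
#6 VA=0x10641A173A0 (w,kernel):
  [0] read 0x22 idx=2: raw=0x4D007 flags P=1 W=1 U=1 S=0
  [1] read 0x4D idx=25: raw=0x4F007 flags P=1 W=1 U=1 S=0
  [2] read 0x4F idx=13: raw=0x53007 flags P=1 W=1 U=1 S=0
  [3] read 0x53 idx=23: raw=0x54007 flags P=1 W=1 U=1 S=0
  ✓ 0x543A0  — 4 lookups

Access #5 PA: FAULT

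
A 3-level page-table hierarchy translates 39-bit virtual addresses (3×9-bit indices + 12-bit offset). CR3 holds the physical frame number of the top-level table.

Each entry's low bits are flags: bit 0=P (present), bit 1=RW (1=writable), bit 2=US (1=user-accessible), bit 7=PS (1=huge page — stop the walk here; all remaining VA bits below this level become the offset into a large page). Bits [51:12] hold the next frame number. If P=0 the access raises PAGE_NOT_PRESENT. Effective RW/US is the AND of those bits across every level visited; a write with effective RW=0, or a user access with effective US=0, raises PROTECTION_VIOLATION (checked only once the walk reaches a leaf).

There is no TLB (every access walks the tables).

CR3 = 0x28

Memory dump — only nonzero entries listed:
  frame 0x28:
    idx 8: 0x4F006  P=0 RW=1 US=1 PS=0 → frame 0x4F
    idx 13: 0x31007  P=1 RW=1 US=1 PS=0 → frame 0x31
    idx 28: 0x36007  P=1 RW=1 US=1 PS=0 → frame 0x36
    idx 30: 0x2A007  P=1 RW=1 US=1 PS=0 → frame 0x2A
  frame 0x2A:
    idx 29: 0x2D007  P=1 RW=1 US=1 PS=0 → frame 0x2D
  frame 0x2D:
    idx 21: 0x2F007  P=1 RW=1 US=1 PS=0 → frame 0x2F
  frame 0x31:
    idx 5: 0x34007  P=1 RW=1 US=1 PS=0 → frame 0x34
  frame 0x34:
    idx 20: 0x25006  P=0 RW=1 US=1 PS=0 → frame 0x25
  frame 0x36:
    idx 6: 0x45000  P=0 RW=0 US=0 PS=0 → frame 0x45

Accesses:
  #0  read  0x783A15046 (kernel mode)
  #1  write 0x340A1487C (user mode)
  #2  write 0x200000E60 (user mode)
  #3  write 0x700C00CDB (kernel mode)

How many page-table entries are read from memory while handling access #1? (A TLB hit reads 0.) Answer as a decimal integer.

Per-access translation:
#0 VA=0x783A15046 (r,kernel):
  L0 @0x28[30] → 0x2A007  P=1,RW=1,US=1,PS=0
  L1 @0x2A[29] → 0x2D007  P=1,RW=1,US=1,PS=0
  L2 @0x2D[21] → 0x2F007  P=1,RW=1,US=1,PS=0
  ✓ 0x2F046  — 3 lookups
#1 VA=0x340A1487C (w,user):
  L0 @0x28[13] → 0x31007  P=1,RW=1,US=1,PS=0
  L1 @0x31[5] → 0x34007  P=1,RW=1,US=1,PS=0
  L2 @0x34[20] → 0x25006  P=0,RW=1,US=1,PS=0
  ✗ PAGE_NOT_PRESENT  [3 reads]
#2 VA=0x200000E60 (w,user):
  L0 @0x28[8] → 0x4F006  P=0,RW=1,US=1,PS=0
  ✗ PAGE_NOT_PRESENT  [1 reads]
#3 VA=0x700C00CDB (w,kernel):
  L0 @0x28[28] → 0x36007  P=1,RW=1,US=1,PS=0
  L1 @0x36[6] → 0x45000  P=0,RW=0,US=0,PS=0
  ✗ PAGE_NOT_PRESENT  [2 reads]

Entries read for #1: 3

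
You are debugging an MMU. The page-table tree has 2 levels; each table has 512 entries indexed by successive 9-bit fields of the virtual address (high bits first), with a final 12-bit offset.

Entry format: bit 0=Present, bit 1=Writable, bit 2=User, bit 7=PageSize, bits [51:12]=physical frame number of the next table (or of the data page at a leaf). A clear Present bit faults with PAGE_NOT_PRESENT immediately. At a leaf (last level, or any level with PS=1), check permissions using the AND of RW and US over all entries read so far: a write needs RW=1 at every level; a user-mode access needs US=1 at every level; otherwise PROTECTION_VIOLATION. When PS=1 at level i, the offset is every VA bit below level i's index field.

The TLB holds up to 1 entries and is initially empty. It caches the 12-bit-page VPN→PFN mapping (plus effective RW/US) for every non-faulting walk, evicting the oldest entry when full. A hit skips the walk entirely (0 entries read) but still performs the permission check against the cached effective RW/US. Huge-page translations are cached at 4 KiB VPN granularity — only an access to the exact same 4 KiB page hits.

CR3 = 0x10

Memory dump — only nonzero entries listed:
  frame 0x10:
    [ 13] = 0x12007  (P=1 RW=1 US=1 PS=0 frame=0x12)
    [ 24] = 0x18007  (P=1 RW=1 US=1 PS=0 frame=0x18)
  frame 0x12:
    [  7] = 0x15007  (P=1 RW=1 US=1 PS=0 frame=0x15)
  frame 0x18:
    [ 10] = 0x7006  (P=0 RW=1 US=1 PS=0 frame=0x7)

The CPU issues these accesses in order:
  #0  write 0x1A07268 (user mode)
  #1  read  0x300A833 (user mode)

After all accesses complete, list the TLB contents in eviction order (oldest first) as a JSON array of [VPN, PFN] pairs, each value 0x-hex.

Per-access translation:
#0 VA=0x1A07268 (w,user):
  lvl0: tbl 0x10, slot 13 ⇒ 0x12007 (P1/RW1/US1/PS0)
  lvl1: tbl 0x12, slot 7 ⇒ 0x15007 (P1/RW1/US1/PS0)
  → PA=0x15268  (2 entries read)
#1 VA=0x300A833 (r,user):
  lvl0: tbl 0x10, slot 24 ⇒ 0x18007 (P1/RW1/US1/PS0)
  lvl1: tbl 0x18, slot 10 ⇒ 0x7006 (P0/RW1/US1/PS0)
  → PAGE_NOT_PRESENT  (2 entries read)

TLB: [["0x1A07", "0x15"]]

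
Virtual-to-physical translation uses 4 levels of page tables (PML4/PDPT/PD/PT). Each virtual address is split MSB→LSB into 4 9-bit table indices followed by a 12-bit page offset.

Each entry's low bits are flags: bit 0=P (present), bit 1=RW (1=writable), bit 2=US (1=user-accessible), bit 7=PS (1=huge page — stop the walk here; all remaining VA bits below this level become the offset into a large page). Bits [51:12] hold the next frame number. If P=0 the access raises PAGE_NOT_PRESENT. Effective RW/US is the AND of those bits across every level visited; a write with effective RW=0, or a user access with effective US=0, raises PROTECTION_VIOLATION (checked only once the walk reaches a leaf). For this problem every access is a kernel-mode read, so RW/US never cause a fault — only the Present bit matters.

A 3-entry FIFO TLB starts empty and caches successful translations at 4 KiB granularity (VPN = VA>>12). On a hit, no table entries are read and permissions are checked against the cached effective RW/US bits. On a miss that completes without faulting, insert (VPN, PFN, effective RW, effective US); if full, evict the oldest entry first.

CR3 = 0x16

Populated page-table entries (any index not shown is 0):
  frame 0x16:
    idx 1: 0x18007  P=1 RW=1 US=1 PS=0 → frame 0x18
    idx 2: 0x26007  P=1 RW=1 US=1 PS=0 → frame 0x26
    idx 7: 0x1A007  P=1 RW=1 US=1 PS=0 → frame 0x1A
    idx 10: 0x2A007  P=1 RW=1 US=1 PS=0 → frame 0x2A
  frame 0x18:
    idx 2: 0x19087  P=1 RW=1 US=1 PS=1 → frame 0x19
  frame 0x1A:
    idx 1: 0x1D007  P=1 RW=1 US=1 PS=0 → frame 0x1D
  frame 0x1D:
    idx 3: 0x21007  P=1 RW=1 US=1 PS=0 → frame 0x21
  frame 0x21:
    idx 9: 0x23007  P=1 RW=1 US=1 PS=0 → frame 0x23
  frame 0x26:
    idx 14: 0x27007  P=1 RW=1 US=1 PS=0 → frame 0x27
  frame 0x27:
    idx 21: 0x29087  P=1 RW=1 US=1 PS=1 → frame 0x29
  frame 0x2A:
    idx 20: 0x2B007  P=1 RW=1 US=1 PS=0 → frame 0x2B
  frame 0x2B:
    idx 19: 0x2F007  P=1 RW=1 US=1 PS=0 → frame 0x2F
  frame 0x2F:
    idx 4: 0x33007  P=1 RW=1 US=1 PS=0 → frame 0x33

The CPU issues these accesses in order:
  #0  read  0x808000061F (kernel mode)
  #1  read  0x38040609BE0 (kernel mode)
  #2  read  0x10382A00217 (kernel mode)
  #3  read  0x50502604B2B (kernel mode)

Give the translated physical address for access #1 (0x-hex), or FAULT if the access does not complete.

Walk each access:
#0 VA=0x808000061F (r,kernel):
  lvl0: tbl 0x16, slot 1 ⇒ 0x18007 (P1/RW1/US1/PS0)
  lvl1: tbl 0x18, slot 2 ⇒ 0x19087 (P1/RW1/US1/PS1)
  ⇒ phys 0x1961F (huge @L1)  [2 reads]
#1 VA=0x38040609BE0 (r,kernel):
  lvl0: tbl 0x16, slot 7 ⇒ 0x1A007 (P1/RW1/US1/PS0)
  lvl1: tbl 0x1A, slot 1 ⇒ 0x1D007 (P1/RW1/US1/PS0)
  lvl2: tbl 0x1D, slot 3 ⇒ 0x21007 (P1/RW1/US1/PS0)
  lvl3: tbl 0x21, slot 9 ⇒ 0x23007 (P1/RW1/US1/PS0)
  ⇒ phys 0x23BE0  [4 reads]
#2 VA=0x10382A00217 (r,kernel):
  lvl0: tbl 0x16, slot 2 ⇒ 0x26007 (P1/RW1/US1/PS0)
  lvl1: tbl 0x26, slot 14 ⇒ 0x27007 (P1/RW1/US1/PS0)
  lvl2: tbl 0x27, slot 21 ⇒ 0x29087 (P1/RW1/US1/PS1)
  ⇒ phys 0x29217 (huge @L2)  [3 reads]
#3 VA=0x50502604B2B (r,kernel):
  lvl0: tbl 0x16, slot 10 ⇒ 0x2A007 (P1/RW1/US1/PS0)
  lvl1: tbl 0x2A, slot 20 ⇒ 0x2B007 (P1/RW1/US1/PS0)
  lvl2: tbl 0x2B, slot 19 ⇒ 0x2F007 (P1/RW1/US1/PS0)
  lvl3: tbl 0x2F, slot 4 ⇒ 0x33007 (P1/RW1/US1/PS0)
  ⇒ phys 0x33B2B  [4 reads]

Access #1 PA: 0x23BE0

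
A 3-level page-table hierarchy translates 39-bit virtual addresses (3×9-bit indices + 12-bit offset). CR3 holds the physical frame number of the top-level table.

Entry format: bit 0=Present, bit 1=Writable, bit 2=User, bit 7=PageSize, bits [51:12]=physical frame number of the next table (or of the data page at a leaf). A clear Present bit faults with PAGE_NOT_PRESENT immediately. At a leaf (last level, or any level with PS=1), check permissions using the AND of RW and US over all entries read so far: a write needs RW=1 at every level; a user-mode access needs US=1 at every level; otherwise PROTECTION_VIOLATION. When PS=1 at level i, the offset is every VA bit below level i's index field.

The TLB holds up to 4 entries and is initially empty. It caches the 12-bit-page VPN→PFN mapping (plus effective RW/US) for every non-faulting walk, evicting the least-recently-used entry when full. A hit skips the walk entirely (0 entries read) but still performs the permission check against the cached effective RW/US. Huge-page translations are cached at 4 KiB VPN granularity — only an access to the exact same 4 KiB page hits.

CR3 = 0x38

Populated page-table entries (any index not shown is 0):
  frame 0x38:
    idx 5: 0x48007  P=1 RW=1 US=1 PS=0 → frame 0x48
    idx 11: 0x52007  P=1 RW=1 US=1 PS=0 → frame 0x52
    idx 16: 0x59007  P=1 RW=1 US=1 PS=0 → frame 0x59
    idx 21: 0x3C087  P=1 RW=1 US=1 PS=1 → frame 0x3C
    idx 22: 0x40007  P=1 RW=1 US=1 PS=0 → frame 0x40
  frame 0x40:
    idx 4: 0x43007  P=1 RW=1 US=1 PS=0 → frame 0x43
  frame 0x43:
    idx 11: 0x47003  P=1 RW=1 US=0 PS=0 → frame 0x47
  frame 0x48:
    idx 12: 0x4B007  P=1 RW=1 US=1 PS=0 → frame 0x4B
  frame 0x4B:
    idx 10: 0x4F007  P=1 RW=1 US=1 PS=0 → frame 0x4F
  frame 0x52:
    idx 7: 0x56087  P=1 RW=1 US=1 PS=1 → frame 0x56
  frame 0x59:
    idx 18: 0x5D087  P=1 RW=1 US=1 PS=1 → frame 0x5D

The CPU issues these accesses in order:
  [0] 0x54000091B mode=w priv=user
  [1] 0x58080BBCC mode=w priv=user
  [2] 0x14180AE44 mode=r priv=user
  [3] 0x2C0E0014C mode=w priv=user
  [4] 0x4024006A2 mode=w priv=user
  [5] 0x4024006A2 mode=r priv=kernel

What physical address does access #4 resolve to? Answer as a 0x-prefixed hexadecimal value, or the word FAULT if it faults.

Per-access translation:
#0 VA=0x54000091B (w,user):
  L0: frame=0x38 idx=21 entry=0x3C087 [P=1 RW=1 US=1 PS=1]
  ✓ 0x3C91B (huge @L0)  — 1 lookups
#1 VA=0x58080BBCC (w,user):
  L0: frame=0x38 idx=22 entry=0x40007 [P=1 RW=1 US=1 PS=0]
  L1: frame=0x40 idx=4 entry=0x43007 [P=1 RW=1 US=1 PS=0]
  L2: frame=0x43 idx=11 entry=0x47003 [P=1 RW=1 US=0 PS=0]
  ⇒ fault: PROTECTION_VIOLATION  — 3 lookups
#2 VA=0x14180AE44 (r,user):
  L0: frame=0x38 idx=5 entry=0x48007 [P=1 RW=1 US=1 PS=0]
  L1: frame=0x48 idx=12 entry=0x4B007 [P=1 RW=1 US=1 PS=0]
  L2: frame=0x4B idx=10 entry=0x4F007 [P=1 RW=1 US=1 PS=0]
  ✓ 0x4FE44  — 3 lookups
#3 VA=0x2C0E0014C (w,user):
  L0: frame=0x38 idx=11 entry=0x52007 [P=1 RW=1 US=1 PS=0]
  L1: frame=0x52 idx=7 entry=0x56087 [P=1 RW=1 US=1 PS=1]
  ✓ 0x5614C (huge @L1)  — 2 lookups
#4 VA=0x4024006A2 (w,user):
  L0: frame=0x38 idx=16 entry=0x59007 [P=1 RW=1 US=1 PS=0]
  L1: frame=0x59 idx=18 entry=0x5D087 [P=1 RW=1 US=1 PS=1]
  ✓ 0x5D6A2 (huge @L1)  — 2 lookups
#5 VA=0x4024006A2 (r,kernel):
  TLB hit vpn=0x402400 → PA=0x5D6A2

Access #4 PA: 0x5D6A2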